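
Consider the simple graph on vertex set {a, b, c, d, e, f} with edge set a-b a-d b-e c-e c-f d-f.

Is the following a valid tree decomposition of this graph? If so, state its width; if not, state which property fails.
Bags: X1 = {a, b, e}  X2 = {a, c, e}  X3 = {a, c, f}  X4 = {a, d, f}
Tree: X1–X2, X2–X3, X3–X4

Vertex coverage: the bags together contain {a, b, c, d, e, f}, the full vertex set. Edge coverage: each edge of G has both endpoints in at least one bag. Running intersection: for every vertex, the bags containing it form a connected subtree. All three properties hold, so this is a valid tree decomposition of width max|bag| − 1 = 2, and hence tw(G) ≤ 2.

Yes; width 2.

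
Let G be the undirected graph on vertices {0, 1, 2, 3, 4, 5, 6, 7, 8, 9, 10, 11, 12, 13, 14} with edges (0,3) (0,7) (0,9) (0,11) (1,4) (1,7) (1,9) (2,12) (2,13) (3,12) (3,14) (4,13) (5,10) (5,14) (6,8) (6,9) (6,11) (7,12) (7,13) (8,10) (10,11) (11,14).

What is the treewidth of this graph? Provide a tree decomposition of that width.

Every bag has size at most 4, so the width is 4 − 1 = 3 and tw(G) ≤ 3. For the lower bound: the 4 vertex sets {5,8,10}, {14}, {11}, {0,3,6,9} are disjoint, each induces a connected subgraph, and every pair is joined by at least one edge of G. Contracting each set to a single vertex therefore yields K_{4} as a minor, and since treewidth is minor-monotone, tw(G) ≥ tw(K_{4}) = 3. The upper and lower bounds meet at 3, so that is the treewidth.

Treewidth 3.
One such decomposition:
Bags: B1 = {5, 8, 10, 14}  B2 = {8, 10, 11, 14}  B3 = {6, 8, 11, 14}  B4 = {3, 6, 11, 14}  B5 = {0, 3, 6, 11}  B6 = {0, 3, 6, 9}  B7 = {0, 3, 9, 12}  B8 = {0, 7, 9, 12}  B9 = {1, 7, 9, 12}  B10 = {1, 2, 7, 12}  B11 = {1, 2, 7, 13}  B12 = {1, 2, 4, 13}
Tree: B1–B2, B2–B3, B3–B4, B4–B5, B5–B6, B6–B7, B7–B8, B8–B9, B9–B10, B10–B11, B11–B12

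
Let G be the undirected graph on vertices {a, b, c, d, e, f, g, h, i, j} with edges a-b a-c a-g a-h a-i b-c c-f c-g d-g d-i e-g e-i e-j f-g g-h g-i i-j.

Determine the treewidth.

2

A width-2 tree decomposition is:
Bags: B1 = {a, c, g}  B2 = {a, g, h}  B3 = {a, g, i}  B4 = {e, g, i}  B5 = {c, f, g}  B6 = {d, g, i}  B7 = {a, b, c}  B8 = {e, i, j}
Tree: B1–B2, B1–B3, B3–B4, B1–B5, B3–B6, B1–B7, B4–B8
The largest bag has 3 vertices, giving width 2; this decomposition certifies tw(G) ≤ 2. On the other hand G contains the 3-clique {a, g, h}. A clique must lie in a single bag of any decomposition, so no decomposition can have width below 2. Therefore the treewidth is 2.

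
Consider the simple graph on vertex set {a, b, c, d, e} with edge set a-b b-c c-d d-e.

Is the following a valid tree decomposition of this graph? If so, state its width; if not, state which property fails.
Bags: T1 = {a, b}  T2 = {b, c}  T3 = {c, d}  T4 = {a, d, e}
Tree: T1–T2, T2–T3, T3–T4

No — bags containing vertex a are not connected in the tree.

A tree decomposition must satisfy three properties: every vertex lies in some bag; for every edge, both endpoints lie together in some bag; and for every vertex, the bags containing it form a connected subtree. Here bags containing vertex a are not connected in the tree, so the decomposition is invalid.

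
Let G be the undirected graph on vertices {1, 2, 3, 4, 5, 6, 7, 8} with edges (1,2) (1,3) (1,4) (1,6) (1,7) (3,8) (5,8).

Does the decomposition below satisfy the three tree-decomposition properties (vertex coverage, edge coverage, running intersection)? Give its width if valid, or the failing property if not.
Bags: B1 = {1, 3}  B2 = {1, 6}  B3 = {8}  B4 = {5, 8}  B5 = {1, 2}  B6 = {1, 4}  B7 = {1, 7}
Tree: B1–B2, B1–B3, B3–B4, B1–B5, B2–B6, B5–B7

No — edge (3,8) lies in no bag.

A tree decomposition must satisfy three properties: every vertex lies in some bag; for every edge, both endpoints lie together in some bag; and for every vertex, the bags containing it form a connected subtree. Here edge (3,8) lies in no bag, so the decomposition is invalid.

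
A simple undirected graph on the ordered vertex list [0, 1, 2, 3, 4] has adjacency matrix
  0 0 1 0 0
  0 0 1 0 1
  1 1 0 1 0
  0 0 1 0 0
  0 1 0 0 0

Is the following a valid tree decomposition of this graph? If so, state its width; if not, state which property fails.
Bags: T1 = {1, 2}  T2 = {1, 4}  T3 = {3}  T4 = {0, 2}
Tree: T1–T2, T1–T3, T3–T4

A tree decomposition must satisfy three properties: every vertex lies in some bag; for every edge, both endpoints lie together in some bag; and for every vertex, the bags containing it form a connected subtree. Here edge (2,3) lies in no bag, so the decomposition is invalid.

No — edge (2,3) lies in no bag.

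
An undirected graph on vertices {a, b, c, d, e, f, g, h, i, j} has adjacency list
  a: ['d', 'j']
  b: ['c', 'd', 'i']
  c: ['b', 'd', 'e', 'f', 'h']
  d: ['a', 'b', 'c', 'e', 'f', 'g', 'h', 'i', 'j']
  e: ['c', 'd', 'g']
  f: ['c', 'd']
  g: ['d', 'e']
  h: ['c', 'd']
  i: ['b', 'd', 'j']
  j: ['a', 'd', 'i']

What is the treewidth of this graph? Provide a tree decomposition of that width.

Treewidth 2.
One optimal decomposition is:
Bags: B1 = {d, i, j}  B2 = {b, d, i}  B3 = {b, c, d}  B4 = {c, d, f}  B5 = {a, d, j}  B6 = {c, d, h}  B7 = {c, d, e}  B8 = {d, e, g}
Tree: B1–B2, B2–B3, B3–B4, B1–B5, B3–B6, B3–B7, B7–B8

Each bag holds 3 vertices, so the decomposition has width 2, which upper-bounds the treewidth. Conversely, {d, e, g} is a clique of size 3, and the vertices of any clique must share a bag in every tree decomposition; so some bag has ≥ 3 vertices and tw(G) ≥ 2. Hence tw(G) = 2 exactly.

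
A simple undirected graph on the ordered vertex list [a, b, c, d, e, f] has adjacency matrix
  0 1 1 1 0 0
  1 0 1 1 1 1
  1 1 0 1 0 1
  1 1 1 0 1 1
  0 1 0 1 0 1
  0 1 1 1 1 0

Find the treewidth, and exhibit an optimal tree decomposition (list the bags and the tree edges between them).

Each bag holds 4 vertices, so the decomposition has width 3, which upper-bounds the treewidth. For the lower bound, the 4 vertices {b, d, e, f} are pairwise adjacent, and any tree decomposition puts a clique entirely inside one bag — forcing width ≥ 3. Hence tw(G) = 3 exactly.

Treewidth 3.
One optimal decomposition is:
Bags: B1 = {b, c, d, f}  B2 = {a, b, c, d}  B3 = {b, d, e, f}
Tree: B1–B2, B1–B3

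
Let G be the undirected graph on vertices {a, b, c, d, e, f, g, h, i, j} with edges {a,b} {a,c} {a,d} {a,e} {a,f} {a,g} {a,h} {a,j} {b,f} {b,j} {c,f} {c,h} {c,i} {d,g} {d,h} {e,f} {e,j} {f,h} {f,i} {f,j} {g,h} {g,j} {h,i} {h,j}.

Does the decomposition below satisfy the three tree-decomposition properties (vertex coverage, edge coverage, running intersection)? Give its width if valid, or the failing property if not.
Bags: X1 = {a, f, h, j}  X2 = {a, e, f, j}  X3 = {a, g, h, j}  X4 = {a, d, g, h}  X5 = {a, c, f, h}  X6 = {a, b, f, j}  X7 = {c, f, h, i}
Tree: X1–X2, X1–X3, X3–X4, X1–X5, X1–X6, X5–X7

Vertex coverage: the bags together contain {a, b, c, d, e, f, g, h, i, j}, the full vertex set. Edge coverage: each edge of G has both endpoints in at least one bag. Running intersection: for every vertex, the bags containing it form a connected subtree. All three properties hold, so this is a valid tree decomposition of width max|bag| − 1 = 3, and hence tw(G) ≤ 3.

Yes; width 3.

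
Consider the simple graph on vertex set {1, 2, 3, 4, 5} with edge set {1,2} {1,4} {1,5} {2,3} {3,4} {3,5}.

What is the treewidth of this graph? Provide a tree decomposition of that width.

Treewidth 2.
One such decomposition:
Bags: B1 = {1, 2, 3}  B2 = {1, 3, 4}  B3 = {1, 3, 5}
Tree: B1–B2, B2–B3

The largest bag has 3 vertices, giving width 2; this decomposition certifies tw(G) ≤ 2. The edges 2–3–4–1–2 form a cycle, so G is not a tree and its treewidth is at least 2. Therefore the treewidth is 2.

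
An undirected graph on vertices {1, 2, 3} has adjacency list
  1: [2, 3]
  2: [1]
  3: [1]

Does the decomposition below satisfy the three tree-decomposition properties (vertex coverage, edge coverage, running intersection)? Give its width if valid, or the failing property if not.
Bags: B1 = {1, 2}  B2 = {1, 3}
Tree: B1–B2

Vertex coverage: the bags together contain {1, 2, 3}, the full vertex set. Edge coverage: each edge of G has both endpoints in at least one bag. Running intersection: for every vertex, the bags containing it form a connected subtree. All three properties hold, so this is a valid tree decomposition of width max|bag| − 1 = 1, and hence tw(G) ≤ 1.

Yes; width 1.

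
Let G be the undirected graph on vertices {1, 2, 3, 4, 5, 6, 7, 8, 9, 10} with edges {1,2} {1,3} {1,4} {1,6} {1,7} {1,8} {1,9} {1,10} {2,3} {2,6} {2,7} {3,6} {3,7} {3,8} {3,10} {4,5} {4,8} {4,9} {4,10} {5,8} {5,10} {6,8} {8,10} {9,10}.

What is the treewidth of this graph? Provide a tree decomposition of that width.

Treewidth 3.
One optimal decomposition is:
Bags: B1 = {1, 3, 8, 10}  B2 = {1, 3, 6, 8}  B3 = {1, 2, 3, 6}  B4 = {1, 4, 8, 10}  B5 = {1, 2, 3, 7}  B6 = {1, 4, 9, 10}  B7 = {4, 5, 8, 10}
Tree: B1–B2, B2–B3, B1–B4, B3–B5, B4–B6, B4–B7

Every bag has size at most 4, so the width is 4 − 1 = 3 and tw(G) ≤ 3. Conversely, {1, 4, 9, 10} is a clique of size 4, and the vertices of any clique must share a bag in every tree decomposition; so some bag has ≥ 4 vertices and tw(G) ≥ 3. Hence tw(G) = 3 exactly.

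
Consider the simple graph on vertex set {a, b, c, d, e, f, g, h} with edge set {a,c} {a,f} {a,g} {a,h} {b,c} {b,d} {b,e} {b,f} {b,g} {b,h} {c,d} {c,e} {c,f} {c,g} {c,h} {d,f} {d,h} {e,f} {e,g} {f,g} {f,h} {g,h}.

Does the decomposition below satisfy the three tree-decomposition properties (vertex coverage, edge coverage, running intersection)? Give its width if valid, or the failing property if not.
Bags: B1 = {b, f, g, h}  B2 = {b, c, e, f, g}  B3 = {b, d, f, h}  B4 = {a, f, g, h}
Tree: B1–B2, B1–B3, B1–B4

A tree decomposition must satisfy three properties: every vertex lies in some bag; for every edge, both endpoints lie together in some bag; and for every vertex, the bags containing it form a connected subtree. Here edge (c,h) lies in no bag, so the decomposition is invalid.

No — edge (c,h) lies in no bag.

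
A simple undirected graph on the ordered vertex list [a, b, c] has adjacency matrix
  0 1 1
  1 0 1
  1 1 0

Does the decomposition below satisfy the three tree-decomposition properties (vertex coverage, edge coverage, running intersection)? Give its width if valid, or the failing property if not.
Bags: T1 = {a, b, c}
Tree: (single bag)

Vertex coverage: the bags together contain {a, b, c}, the full vertex set. Edge coverage: each edge of G has both endpoints in at least one bag. Running intersection: for every vertex, the bags containing it form a connected subtree. All three properties hold, so this is a valid tree decomposition of width max|bag| − 1 = 2, and hence tw(G) ≤ 2.

Yes; width 2.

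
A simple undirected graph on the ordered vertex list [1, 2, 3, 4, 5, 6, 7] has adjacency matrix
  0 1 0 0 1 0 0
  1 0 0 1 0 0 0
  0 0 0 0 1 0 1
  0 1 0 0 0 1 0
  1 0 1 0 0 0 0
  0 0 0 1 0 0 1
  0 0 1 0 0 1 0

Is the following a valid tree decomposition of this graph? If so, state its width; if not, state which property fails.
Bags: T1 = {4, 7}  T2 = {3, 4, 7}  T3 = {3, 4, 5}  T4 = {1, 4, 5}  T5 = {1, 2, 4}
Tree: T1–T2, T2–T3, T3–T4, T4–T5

A tree decomposition must satisfy three properties: every vertex lies in some bag; for every edge, both endpoints lie together in some bag; and for every vertex, the bags containing it form a connected subtree. Here vertex 6 appears in no bag, so the decomposition is invalid.

No — vertex 6 appears in no bag.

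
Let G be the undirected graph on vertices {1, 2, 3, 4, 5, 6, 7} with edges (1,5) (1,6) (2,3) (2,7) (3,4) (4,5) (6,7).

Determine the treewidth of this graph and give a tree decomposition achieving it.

Every bag has size at most 3, so the width is 3 − 1 = 2 and tw(G) ≤ 2. For the lower bound, G contains the cycle 2–3–4–5–1–6–7–2, so G is not a forest; only forests have treewidth ≤ 1, hence tw(G) ≥ 2. Combining the bounds, tw(G) = 2.

Treewidth 2.
Bags: B1 = {2, 3, 4}  B2 = {2, 4, 5}  B3 = {1, 2, 5}  B4 = {1, 2, 6}  B5 = {2, 6, 7}
Tree: B1–B2, B2–B3, B3–B4, B4–B5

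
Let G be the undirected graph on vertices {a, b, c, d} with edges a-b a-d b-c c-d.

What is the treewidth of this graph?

2

A width-2 tree decomposition is:
Bags: B1 = {a, c, d}  B2 = {a, b, c}
Tree: B1–B2
Every bag has size at most 3, so the width is 3 − 1 = 2 and tw(G) ≤ 2. For the lower bound, G contains the cycle a–d–c–b–a, so G is not a forest; only forests have treewidth ≤ 1, hence tw(G) ≥ 2. Hence tw(G) = 2 exactly.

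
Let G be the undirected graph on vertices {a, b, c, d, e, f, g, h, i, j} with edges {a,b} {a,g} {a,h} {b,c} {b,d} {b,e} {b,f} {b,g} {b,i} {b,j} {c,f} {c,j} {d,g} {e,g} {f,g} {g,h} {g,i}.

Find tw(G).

A width-2 tree decomposition is:
Bags: B1 = {b, g, i}  B2 = {b, f, g}  B3 = {a, b, g}  B4 = {b, e, g}  B5 = {a, g, h}  B6 = {b, c, f}  B7 = {b, c, j}  B8 = {b, d, g}
Tree: B1–B2, B2–B3, B2–B4, B3–B5, B2–B6, B6–B7, B3–B8
Each bag holds 3 vertices, so the decomposition has width 2, which upper-bounds the treewidth. On the other hand G contains the 3-clique {a, g, h}. A clique must lie in a single bag of any decomposition, so no decomposition can have width below 2. Combining the bounds, tw(G) = 2.

2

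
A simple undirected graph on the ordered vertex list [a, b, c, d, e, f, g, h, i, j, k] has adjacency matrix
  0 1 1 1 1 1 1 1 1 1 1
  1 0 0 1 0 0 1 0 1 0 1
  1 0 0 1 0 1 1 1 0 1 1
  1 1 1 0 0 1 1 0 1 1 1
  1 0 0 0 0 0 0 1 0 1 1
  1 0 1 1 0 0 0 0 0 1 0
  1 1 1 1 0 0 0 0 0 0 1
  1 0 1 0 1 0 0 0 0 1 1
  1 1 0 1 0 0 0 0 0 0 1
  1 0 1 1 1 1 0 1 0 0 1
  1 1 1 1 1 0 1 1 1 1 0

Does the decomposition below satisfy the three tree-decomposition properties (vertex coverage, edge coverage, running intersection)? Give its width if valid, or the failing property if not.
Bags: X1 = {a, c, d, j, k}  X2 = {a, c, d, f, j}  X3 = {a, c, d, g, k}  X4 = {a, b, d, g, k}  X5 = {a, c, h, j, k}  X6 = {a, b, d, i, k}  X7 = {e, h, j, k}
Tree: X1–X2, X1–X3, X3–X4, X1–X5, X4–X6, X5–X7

No — edge (a,e) lies in no bag.

A tree decomposition must satisfy three properties: every vertex lies in some bag; for every edge, both endpoints lie together in some bag; and for every vertex, the bags containing it form a connected subtree. Here edge (a,e) lies in no bag, so the decomposition is invalid.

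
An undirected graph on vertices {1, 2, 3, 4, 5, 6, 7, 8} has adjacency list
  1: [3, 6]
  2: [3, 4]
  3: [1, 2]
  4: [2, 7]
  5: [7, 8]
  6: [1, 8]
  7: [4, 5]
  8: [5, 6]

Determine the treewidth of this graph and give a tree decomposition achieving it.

Treewidth 2.
Bags: B1 = {5, 6, 8}  B2 = {1, 5, 6}  B3 = {1, 3, 5}  B4 = {2, 3, 5}  B5 = {2, 4, 5}  B6 = {4, 5, 7}
Tree: B1–B2, B2–B3, B3–B4, B4–B5, B5–B6

Each bag holds 3 vertices, so the decomposition has width 2, which upper-bounds the treewidth. Since 5–8–6–1–3–2–4–7–5 is a cycle in G, G is not acyclic. Forests are exactly the graphs of treewidth ≤ 1, so tw(G) ≥ 2. Combining the bounds, tw(G) = 2.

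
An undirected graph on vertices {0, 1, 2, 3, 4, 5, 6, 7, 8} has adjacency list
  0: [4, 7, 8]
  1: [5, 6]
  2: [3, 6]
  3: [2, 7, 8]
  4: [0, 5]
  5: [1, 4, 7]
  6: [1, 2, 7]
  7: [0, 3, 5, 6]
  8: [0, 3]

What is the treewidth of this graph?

A width-3 tree decomposition is:
Bags: B1 = {0, 2, 3, 8}  B2 = {0, 2, 3, 7}  B3 = {0, 2, 6, 7}  B4 = {0, 4, 6, 7}  B5 = {4, 5, 6, 7}  B6 = {1, 4, 5, 6}
Tree: B1–B2, B2–B3, B3–B4, B4–B5, B5–B6
Each bag holds 4 vertices, so the decomposition has width 3, which upper-bounds the treewidth. For the lower bound: the 4 vertex sets {2,3,8}, {0}, {7}, {1,4,5,6} are disjoint, each induces a connected subgraph, and every pair is joined by at least one edge of G. Contracting each set to a single vertex therefore yields K_{4} as a minor, and since treewidth is minor-monotone, tw(G) ≥ tw(K_{4}) = 3. Hence tw(G) = 3 exactly.

3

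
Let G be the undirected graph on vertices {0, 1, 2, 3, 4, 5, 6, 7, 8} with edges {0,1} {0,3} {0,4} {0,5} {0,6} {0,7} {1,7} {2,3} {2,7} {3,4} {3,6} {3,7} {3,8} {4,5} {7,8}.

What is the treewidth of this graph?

2

A width-2 tree decomposition is:
Bags: B1 = {0, 3, 4}  B2 = {0, 3, 7}  B3 = {2, 3, 7}  B4 = {0, 4, 5}  B5 = {0, 1, 7}  B6 = {3, 7, 8}  B7 = {0, 3, 6}
Tree: B1–B2, B2–B3, B1–B4, B2–B5, B2–B6, B1–B7
Every bag has size at most 3, so the width is 3 − 1 = 2 and tw(G) ≤ 2. On the other hand G contains the 3-clique {0, 1, 7}. A clique must lie in a single bag of any decomposition, so no decomposition can have width below 2. The upper and lower bounds meet at 2, so that is the treewidth.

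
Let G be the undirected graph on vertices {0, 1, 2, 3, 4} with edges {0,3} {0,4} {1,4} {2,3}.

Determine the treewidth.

1

A width-1 tree decomposition is:
Bags: B1 = {1, 4}  B2 = {0, 4}  B3 = {0, 3}  B4 = {2, 3}
Tree: B1–B2, B2–B3, B3–B4
Every bag has size at most 2, so the width is 2 − 1 = 1 and tw(G) ≤ 1. Any graph with an edge has treewidth ≥ 1, and G has the edge 1–4. Combining the bounds, tw(G) = 1.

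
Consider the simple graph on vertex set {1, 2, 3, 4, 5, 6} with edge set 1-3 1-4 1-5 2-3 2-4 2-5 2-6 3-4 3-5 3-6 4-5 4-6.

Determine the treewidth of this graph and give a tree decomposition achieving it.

Treewidth 3.
One such decomposition:
Bags: B1 = {2, 3, 4, 6}  B2 = {2, 3, 4, 5}  B3 = {1, 3, 4, 5}
Tree: B1–B2, B2–B3

Each bag holds 4 vertices, so the decomposition has width 3, which upper-bounds the treewidth. For the lower bound, the 4 vertices {1, 3, 4, 5} are pairwise adjacent, and any tree decomposition puts a clique entirely inside one bag — forcing width ≥ 3. Hence tw(G) = 3 exactly.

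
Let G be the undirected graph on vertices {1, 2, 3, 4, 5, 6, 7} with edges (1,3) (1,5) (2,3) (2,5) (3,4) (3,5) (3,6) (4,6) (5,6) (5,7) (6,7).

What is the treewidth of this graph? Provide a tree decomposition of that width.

Treewidth 2.
One optimal decomposition is:
Bags: B1 = {3, 5, 6}  B2 = {1, 3, 5}  B3 = {5, 6, 7}  B4 = {3, 4, 6}  B5 = {2, 3, 5}
Tree: B1–B2, B1–B3, B1–B4, B2–B5

Each bag holds 3 vertices, so the decomposition has width 2, which upper-bounds the treewidth. For the lower bound, the 3 vertices {3, 4, 6} are pairwise adjacent, and any tree decomposition puts a clique entirely inside one bag — forcing width ≥ 2. Hence tw(G) = 2 exactly.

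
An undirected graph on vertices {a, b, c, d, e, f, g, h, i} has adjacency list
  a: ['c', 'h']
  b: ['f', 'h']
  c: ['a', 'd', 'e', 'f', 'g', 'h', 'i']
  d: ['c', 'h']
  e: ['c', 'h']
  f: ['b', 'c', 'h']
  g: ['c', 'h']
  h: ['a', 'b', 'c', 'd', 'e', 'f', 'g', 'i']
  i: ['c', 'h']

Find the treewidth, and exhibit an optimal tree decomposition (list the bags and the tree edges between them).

Every bag has size at most 3, so the width is 3 − 1 = 2 and tw(G) ≤ 2. For the lower bound, the 3 vertices {c, d, h} are pairwise adjacent, and any tree decomposition puts a clique entirely inside one bag — forcing width ≥ 2. The upper and lower bounds meet at 2, so that is the treewidth.

Treewidth 2.
Bags: B1 = {a, c, h}  B2 = {c, d, h}  B3 = {c, g, h}  B4 = {c, f, h}  B5 = {b, f, h}  B6 = {c, e, h}  B7 = {c, h, i}
Tree: B1–B2, B2–B3, B1–B4, B4–B5, B4–B6, B1–B7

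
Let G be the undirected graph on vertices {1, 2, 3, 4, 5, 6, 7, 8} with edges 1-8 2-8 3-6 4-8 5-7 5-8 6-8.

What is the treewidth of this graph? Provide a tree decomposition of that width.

Treewidth 1.
Bags: B1 = {2, 8}  B2 = {5, 8}  B3 = {5, 7}  B4 = {1, 8}  B5 = {6, 8}  B6 = {3, 6}  B7 = {4, 8}
Tree: B1–B2, B2–B3, B1–B4, B4–B5, B5–B6, B1–B7

Every bag has size at most 2, so the width is 2 − 1 = 1 and tw(G) ≤ 1. G has an edge, so its treewidth is at least 1. Combining the bounds, tw(G) = 1.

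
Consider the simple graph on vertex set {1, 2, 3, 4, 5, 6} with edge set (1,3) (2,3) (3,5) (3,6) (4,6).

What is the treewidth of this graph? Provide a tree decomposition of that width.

Every bag has size at most 2, so the width is 2 − 1 = 1 and tw(G) ≤ 1. G has an edge, so its treewidth is at least 1. Hence tw(G) = 1 exactly.

Treewidth 1.
One such decomposition:
Bags: B1 = {3, 6}  B2 = {1, 3}  B3 = {2, 3}  B4 = {3, 5}  B5 = {4, 6}
Tree: B1–B2, B1–B3, B1–B4, B1–B5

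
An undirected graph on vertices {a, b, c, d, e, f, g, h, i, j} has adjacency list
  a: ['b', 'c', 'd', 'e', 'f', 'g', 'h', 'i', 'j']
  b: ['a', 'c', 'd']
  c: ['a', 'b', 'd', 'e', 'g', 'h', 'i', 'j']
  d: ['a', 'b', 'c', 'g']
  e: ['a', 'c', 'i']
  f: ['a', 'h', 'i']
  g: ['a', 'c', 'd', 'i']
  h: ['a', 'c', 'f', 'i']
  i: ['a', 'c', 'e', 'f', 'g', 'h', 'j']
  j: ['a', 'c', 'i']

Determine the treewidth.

A width-3 tree decomposition is:
Bags: B1 = {a, c, h, i}  B2 = {a, c, e, i}  B3 = {a, c, g, i}  B4 = {a, c, d, g}  B5 = {a, c, i, j}  B6 = {a, b, c, d}  B7 = {a, f, h, i}
Tree: B1–B2, B1–B3, B3–B4, B1–B5, B4–B6, B1–B7
Every bag has size at most 4, so the width is 4 − 1 = 3 and tw(G) ≤ 3. For the lower bound, the 4 vertices {a, c, d, g} are pairwise adjacent, and any tree decomposition puts a clique entirely inside one bag — forcing width ≥ 3. The upper and lower bounds meet at 3, so that is the treewidth.

3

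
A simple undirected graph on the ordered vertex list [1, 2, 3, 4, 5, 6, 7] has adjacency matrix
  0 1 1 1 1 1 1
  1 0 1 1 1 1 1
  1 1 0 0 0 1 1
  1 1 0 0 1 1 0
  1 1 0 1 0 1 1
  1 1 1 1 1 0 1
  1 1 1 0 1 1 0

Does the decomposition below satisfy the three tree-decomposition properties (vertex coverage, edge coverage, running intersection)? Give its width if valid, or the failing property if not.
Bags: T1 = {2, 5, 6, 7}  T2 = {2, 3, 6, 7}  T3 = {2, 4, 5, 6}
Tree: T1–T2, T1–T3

No — vertex 1 appears in no bag.

A tree decomposition must satisfy three properties: every vertex lies in some bag; for every edge, both endpoints lie together in some bag; and for every vertex, the bags containing it form a connected subtree. Here vertex 1 appears in no bag, so the decomposition is invalid.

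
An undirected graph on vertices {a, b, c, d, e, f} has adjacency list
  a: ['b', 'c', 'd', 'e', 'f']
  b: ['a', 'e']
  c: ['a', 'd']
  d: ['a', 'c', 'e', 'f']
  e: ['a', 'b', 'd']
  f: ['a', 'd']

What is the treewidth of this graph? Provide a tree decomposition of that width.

Treewidth 2.
Bags: B1 = {a, d, e}  B2 = {a, d, f}  B3 = {a, b, e}  B4 = {a, c, d}
Tree: B1–B2, B1–B3, B2–B4

Every bag has size at most 3, so the width is 3 − 1 = 2 and tw(G) ≤ 2. Conversely, {a, d, e} is a clique of size 3, and the vertices of any clique must share a bag in every tree decomposition; so some bag has ≥ 3 vertices and tw(G) ≥ 2. Combining the bounds, tw(G) = 2.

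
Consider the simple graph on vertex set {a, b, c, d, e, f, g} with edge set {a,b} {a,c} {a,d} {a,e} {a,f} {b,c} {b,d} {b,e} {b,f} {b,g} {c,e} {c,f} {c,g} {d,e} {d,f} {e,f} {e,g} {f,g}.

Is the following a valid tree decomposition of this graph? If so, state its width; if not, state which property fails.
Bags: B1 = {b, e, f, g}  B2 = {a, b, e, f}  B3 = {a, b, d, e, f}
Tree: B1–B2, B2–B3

No — vertex c appears in no bag.

A tree decomposition must satisfy three properties: every vertex lies in some bag; for every edge, both endpoints lie together in some bag; and for every vertex, the bags containing it form a connected subtree. Here vertex c appears in no bag, so the decomposition is invalid.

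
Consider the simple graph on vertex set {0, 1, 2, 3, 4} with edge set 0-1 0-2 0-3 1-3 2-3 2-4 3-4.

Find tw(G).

A width-2 tree decomposition is:
Bags: B1 = {0, 2, 3}  B2 = {2, 3, 4}  B3 = {0, 1, 3}
Tree: B1–B2, B1–B3
The largest bag has 3 vertices, giving width 2; this decomposition certifies tw(G) ≤ 2. Conversely, {0, 1, 3} is a clique of size 3, and the vertices of any clique must share a bag in every tree decomposition; so some bag has ≥ 3 vertices and tw(G) ≥ 2. Therefore the treewidth is 2.

2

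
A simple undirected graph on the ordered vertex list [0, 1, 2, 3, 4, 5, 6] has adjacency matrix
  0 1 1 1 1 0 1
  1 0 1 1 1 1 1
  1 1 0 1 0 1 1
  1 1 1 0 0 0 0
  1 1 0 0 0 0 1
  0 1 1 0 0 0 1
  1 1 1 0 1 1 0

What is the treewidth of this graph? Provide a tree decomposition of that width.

Each bag holds 4 vertices, so the decomposition has width 3, which upper-bounds the treewidth. For the lower bound, the 4 vertices {0, 1, 2, 3} are pairwise adjacent, and any tree decomposition puts a clique entirely inside one bag — forcing width ≥ 3. Therefore the treewidth is 3.

Treewidth 3.
Bags: B1 = {0, 1, 2, 3}  B2 = {0, 1, 2, 6}  B3 = {0, 1, 4, 6}  B4 = {1, 2, 5, 6}
Tree: B1–B2, B2–B3, B2–B4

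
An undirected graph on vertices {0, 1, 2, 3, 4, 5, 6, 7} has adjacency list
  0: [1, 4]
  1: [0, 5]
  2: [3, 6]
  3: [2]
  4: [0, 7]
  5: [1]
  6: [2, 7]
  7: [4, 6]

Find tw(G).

A width-1 tree decomposition is:
Bags: B1 = {1, 5}  B2 = {0, 1}  B3 = {0, 4}  B4 = {4, 7}  B5 = {6, 7}  B6 = {2, 6}  B7 = {2, 3}
Tree: B1–B2, B2–B3, B3–B4, B4–B5, B5–B6, B6–B7
Every bag has size at most 2, so the width is 2 − 1 = 1 and tw(G) ≤ 1. G has an edge, so its treewidth is at least 1. Hence tw(G) = 1 exactly.

1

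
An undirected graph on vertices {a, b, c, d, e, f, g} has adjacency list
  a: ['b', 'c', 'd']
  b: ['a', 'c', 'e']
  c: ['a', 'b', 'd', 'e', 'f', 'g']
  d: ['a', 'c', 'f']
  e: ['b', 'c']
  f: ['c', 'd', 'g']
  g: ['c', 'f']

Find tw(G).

2

A width-2 tree decomposition is:
Bags: B1 = {a, c, d}  B2 = {c, d, f}  B3 = {a, b, c}  B4 = {c, f, g}  B5 = {b, c, e}
Tree: B1–B2, B1–B3, B2–B4, B3–B5
The largest bag has 3 vertices, giving width 2; this decomposition certifies tw(G) ≤ 2. On the other hand G contains the 3-clique {c, d, f}. A clique must lie in a single bag of any decomposition, so no decomposition can have width below 2. The upper and lower bounds meet at 2, so that is the treewidth.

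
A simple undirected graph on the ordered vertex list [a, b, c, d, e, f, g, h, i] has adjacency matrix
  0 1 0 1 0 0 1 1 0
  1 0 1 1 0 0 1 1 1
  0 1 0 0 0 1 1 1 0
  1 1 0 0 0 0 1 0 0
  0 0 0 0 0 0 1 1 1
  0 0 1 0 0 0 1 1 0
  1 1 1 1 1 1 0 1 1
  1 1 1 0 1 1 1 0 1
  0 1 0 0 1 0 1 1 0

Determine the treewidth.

3

A width-3 tree decomposition is:
Bags: B1 = {b, g, h, i}  B2 = {b, c, g, h}  B3 = {e, g, h, i}  B4 = {a, b, g, h}  B5 = {a, b, d, g}  B6 = {c, f, g, h}
Tree: B1–B2, B1–B3, B1–B4, B4–B5, B2–B6
Every bag has size at most 4, so the width is 4 − 1 = 3 and tw(G) ≤ 3. On the other hand G contains the 4-clique {a, b, d, g}. A clique must lie in a single bag of any decomposition, so no decomposition can have width below 3. The upper and lower bounds meet at 3, so that is the treewidth.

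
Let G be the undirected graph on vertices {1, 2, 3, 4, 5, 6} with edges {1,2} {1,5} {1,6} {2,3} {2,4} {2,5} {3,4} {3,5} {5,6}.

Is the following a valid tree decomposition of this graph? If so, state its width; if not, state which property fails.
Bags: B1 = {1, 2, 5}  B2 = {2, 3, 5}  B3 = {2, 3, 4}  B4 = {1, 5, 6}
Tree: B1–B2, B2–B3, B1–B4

Yes; width 2.

Every vertex of G appears in some bag (union = {1, 2, 3, 4, 5, 6}); every edge is covered by a bag; and for each vertex v the set of bags containing v is connected in the bag tree. The decomposition is therefore valid. The largest bag has 3 vertices, so the width is 2.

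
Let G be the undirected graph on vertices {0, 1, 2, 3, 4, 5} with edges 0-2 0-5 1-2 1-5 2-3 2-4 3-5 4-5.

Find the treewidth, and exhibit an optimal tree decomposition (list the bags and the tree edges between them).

Each bag holds 3 vertices, so the decomposition has width 2, which upper-bounds the treewidth. The edges 2–4–5–1–2 form a cycle, so G is not a tree and its treewidth is at least 2. Combining the bounds, tw(G) = 2.

Treewidth 2.
One such decomposition:
Bags: B1 = {2, 4, 5}  B2 = {1, 2, 5}  B3 = {2, 3, 5}  B4 = {0, 2, 5}
Tree: B1–B2, B2–B3, B3–B4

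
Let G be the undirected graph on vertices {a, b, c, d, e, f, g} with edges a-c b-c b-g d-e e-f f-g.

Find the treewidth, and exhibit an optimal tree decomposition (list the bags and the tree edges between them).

Each bag holds 2 vertices, so the decomposition has width 1, which upper-bounds the treewidth. G has an edge, so its treewidth is at least 1. Hence tw(G) = 1 exactly.

Treewidth 1.
Bags: B1 = {d, e}  B2 = {e, f}  B3 = {f, g}  B4 = {b, g}  B5 = {b, c}  B6 = {a, c}
Tree: B1–B2, B2–B3, B3–B4, B4–B5, B5–B6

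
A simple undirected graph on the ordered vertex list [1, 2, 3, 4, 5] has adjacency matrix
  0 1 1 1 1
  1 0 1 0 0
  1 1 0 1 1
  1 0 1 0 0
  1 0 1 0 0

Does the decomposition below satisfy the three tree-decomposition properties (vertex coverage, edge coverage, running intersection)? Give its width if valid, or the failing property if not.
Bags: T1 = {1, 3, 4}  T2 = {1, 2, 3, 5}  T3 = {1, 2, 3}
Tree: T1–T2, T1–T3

A tree decomposition must satisfy three properties: every vertex lies in some bag; for every edge, both endpoints lie together in some bag; and for every vertex, the bags containing it form a connected subtree. Here bags containing vertex 2 are not connected in the tree, so the decomposition is invalid.

No — bags containing vertex 2 are not connected in the tree.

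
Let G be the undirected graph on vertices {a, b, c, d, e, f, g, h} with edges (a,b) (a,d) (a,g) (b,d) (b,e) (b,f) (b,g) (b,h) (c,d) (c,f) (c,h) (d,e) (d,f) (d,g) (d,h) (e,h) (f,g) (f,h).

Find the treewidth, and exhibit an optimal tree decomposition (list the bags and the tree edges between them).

Treewidth 3.
One such decomposition:
Bags: B1 = {b, d, f, h}  B2 = {c, d, f, h}  B3 = {b, d, f, g}  B4 = {b, d, e, h}  B5 = {a, b, d, g}
Tree: B1–B2, B1–B3, B1–B4, B3–B5

Every bag has size at most 4, so the width is 4 − 1 = 3 and tw(G) ≤ 3. For the lower bound, the 4 vertices {c, d, f, h} are pairwise adjacent, and any tree decomposition puts a clique entirely inside one bag — forcing width ≥ 3. The upper and lower bounds meet at 3, so that is the treewidth.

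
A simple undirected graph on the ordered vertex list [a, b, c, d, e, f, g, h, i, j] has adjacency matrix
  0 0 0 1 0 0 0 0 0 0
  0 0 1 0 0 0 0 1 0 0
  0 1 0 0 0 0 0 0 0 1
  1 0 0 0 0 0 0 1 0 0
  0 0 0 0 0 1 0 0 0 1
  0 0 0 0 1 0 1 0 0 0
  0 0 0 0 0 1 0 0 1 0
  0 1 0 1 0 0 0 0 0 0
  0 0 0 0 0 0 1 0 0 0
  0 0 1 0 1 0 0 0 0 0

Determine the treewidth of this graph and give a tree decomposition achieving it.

Each bag holds 2 vertices, so the decomposition has width 1, which upper-bounds the treewidth. Since G has at least one edge (e.g. i–g), it is not an edgeless graph, so tw(G) ≥ 1. Combining the bounds, tw(G) = 1.

Treewidth 1.
One optimal decomposition is:
Bags: B1 = {g, i}  B2 = {f, g}  B3 = {e, f}  B4 = {e, j}  B5 = {c, j}  B6 = {b, c}  B7 = {b, h}  B8 = {d, h}  B9 = {a, d}
Tree: B1–B2, B2–B3, B3–B4, B4–B5, B5–B6, B6–B7, B7–B8, B8–B9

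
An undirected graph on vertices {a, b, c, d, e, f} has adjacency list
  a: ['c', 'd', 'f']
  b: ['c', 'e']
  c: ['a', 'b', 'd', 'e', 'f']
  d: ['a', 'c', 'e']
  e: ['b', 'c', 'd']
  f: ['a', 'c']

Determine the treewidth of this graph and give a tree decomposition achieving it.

The largest bag has 3 vertices, giving width 2; this decomposition certifies tw(G) ≤ 2. For the lower bound, the 3 vertices {c, d, e} are pairwise adjacent, and any tree decomposition puts a clique entirely inside one bag — forcing width ≥ 2. Therefore the treewidth is 2.

Treewidth 2.
One optimal decomposition is:
Bags: B1 = {a, c, d}  B2 = {c, d, e}  B3 = {a, c, f}  B4 = {b, c, e}
Tree: B1–B2, B1–B3, B2–B4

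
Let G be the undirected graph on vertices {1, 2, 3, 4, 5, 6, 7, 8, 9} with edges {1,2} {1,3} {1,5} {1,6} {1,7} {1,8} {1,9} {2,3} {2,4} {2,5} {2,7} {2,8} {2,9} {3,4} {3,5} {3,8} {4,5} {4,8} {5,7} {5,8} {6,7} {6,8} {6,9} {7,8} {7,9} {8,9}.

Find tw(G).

A width-4 tree decomposition is:
Bags: B1 = {1, 2, 5, 7, 8}  B2 = {1, 2, 3, 5, 8}  B3 = {1, 2, 7, 8, 9}  B4 = {2, 3, 4, 5, 8}  B5 = {1, 6, 7, 8, 9}
Tree: B1–B2, B1–B3, B2–B4, B3–B5
Every bag has size at most 5, so the width is 5 − 1 = 4 and tw(G) ≤ 4. On the other hand G contains the 5-clique {1, 2, 7, 8, 9}. A clique must lie in a single bag of any decomposition, so no decomposition can have width below 4. Hence tw(G) = 4 exactly.

4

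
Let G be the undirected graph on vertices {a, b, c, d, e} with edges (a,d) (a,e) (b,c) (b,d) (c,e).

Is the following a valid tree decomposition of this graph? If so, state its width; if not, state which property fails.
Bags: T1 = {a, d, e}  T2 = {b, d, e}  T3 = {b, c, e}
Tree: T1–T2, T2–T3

Checking the three conditions: (i) the bags cover all of {a, b, c, d, e}; (ii) for each edge, some bag contains both endpoints; (iii) the bags containing any fixed vertex form a subtree. All hold, so the decomposition is valid with width 3 − 1 = 2.

Yes; width 2.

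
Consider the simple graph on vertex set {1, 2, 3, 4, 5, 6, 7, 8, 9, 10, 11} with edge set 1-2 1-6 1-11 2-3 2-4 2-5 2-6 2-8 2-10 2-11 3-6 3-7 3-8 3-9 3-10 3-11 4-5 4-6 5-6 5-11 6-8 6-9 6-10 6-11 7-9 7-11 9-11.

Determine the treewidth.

3

A width-3 tree decomposition is:
Bags: B1 = {2, 3, 6, 11}  B2 = {2, 5, 6, 11}  B3 = {3, 6, 9, 11}  B4 = {2, 4, 5, 6}  B5 = {1, 2, 6, 11}  B6 = {2, 3, 6, 8}  B7 = {3, 7, 9, 11}  B8 = {2, 3, 6, 10}
Tree: B1–B2, B1–B3, B2–B4, B1–B5, B1–B6, B3–B7, B1–B8
The largest bag has 4 vertices, giving width 3; this decomposition certifies tw(G) ≤ 3. On the other hand G contains the 4-clique {3, 6, 9, 11}. A clique must lie in a single bag of any decomposition, so no decomposition can have width below 3. Combining the bounds, tw(G) = 3.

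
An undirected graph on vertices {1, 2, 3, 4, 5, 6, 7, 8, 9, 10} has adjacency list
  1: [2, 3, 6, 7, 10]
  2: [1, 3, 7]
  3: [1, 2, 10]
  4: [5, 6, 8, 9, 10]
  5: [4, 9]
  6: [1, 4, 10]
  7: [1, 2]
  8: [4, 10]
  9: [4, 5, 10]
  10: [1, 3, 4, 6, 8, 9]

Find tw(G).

A width-2 tree decomposition is:
Bags: B1 = {4, 6, 10}  B2 = {1, 6, 10}  B3 = {4, 9, 10}  B4 = {1, 3, 10}  B5 = {4, 5, 9}  B6 = {4, 8, 10}  B7 = {1, 2, 3}  B8 = {1, 2, 7}
Tree: B1–B2, B1–B3, B2–B4, B3–B5, B1–B6, B4–B7, B7–B8
The largest bag has 3 vertices, giving width 2; this decomposition certifies tw(G) ≤ 2. For the lower bound, the 3 vertices {1, 2, 3} are pairwise adjacent, and any tree decomposition puts a clique entirely inside one bag — forcing width ≥ 2. Hence tw(G) = 2 exactly.

2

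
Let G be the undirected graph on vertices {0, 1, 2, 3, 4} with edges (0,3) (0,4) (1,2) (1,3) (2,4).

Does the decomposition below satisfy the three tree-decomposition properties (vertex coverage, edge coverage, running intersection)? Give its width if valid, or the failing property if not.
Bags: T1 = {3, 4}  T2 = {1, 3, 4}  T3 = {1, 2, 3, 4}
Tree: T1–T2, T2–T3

A tree decomposition must satisfy three properties: every vertex lies in some bag; for every edge, both endpoints lie together in some bag; and for every vertex, the bags containing it form a connected subtree. Here vertex 0 appears in no bag, so the decomposition is invalid.

No — vertex 0 appears in no bag.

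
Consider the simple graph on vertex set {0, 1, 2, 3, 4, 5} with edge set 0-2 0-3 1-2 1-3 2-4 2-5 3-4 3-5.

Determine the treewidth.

2

A width-2 tree decomposition is:
Bags: B1 = {2, 3, 4}  B2 = {1, 2, 3}  B3 = {2, 3, 5}  B4 = {0, 2, 3}
Tree: B1–B2, B2–B3, B3–B4
Every bag has size at most 3, so the width is 3 − 1 = 2 and tw(G) ≤ 2. The edges 2–4–3–1–2 form a cycle, so G is not a tree and its treewidth is at least 2. Therefore the treewidth is 2.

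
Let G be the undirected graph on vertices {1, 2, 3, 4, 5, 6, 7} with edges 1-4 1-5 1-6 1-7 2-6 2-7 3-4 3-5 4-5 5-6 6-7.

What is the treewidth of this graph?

2

A width-2 tree decomposition is:
Bags: B1 = {1, 5, 6}  B2 = {1, 6, 7}  B3 = {1, 4, 5}  B4 = {3, 4, 5}  B5 = {2, 6, 7}
Tree: B1–B2, B1–B3, B3–B4, B2–B5
The largest bag has 3 vertices, giving width 2; this decomposition certifies tw(G) ≤ 2. Conversely, {1, 4, 5} is a clique of size 3, and the vertices of any clique must share a bag in every tree decomposition; so some bag has ≥ 3 vertices and tw(G) ≥ 2. Hence tw(G) = 2 exactly.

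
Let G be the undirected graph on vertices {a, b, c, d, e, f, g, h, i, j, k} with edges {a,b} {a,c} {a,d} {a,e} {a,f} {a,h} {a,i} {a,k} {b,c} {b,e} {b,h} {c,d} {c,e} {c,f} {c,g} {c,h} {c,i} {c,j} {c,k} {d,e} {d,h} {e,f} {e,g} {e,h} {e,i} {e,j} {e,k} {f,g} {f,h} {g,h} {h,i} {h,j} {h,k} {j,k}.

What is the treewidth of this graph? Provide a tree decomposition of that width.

Treewidth 4.
One such decomposition:
Bags: B1 = {c, e, f, g, h}  B2 = {a, c, e, f, h}  B3 = {a, c, e, h, k}  B4 = {c, e, h, j, k}  B5 = {a, c, d, e, h}  B6 = {a, b, c, e, h}  B7 = {a, c, e, h, i}
Tree: B1–B2, B2–B3, B3–B4, B2–B5, B2–B6, B6–B7

Each bag holds 5 vertices, so the decomposition has width 4, which upper-bounds the treewidth. Conversely, {c, e, f, g, h} is a clique of size 5, and the vertices of any clique must share a bag in every tree decomposition; so some bag has ≥ 5 vertices and tw(G) ≥ 4. Therefore the treewidth is 4.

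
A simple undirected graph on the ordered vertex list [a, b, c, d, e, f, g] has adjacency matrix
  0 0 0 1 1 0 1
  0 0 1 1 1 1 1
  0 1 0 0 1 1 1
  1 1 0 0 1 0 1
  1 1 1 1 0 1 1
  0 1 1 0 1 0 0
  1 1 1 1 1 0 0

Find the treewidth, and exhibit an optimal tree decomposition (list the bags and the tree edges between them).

Treewidth 3.
One optimal decomposition is:
Bags: B1 = {b, d, e, g}  B2 = {a, d, e, g}  B3 = {b, c, e, g}  B4 = {b, c, e, f}
Tree: B1–B2, B1–B3, B3–B4

Each bag holds 4 vertices, so the decomposition has width 3, which upper-bounds the treewidth. On the other hand G contains the 4-clique {a, d, e, g}. A clique must lie in a single bag of any decomposition, so no decomposition can have width below 3. Hence tw(G) = 3 exactly.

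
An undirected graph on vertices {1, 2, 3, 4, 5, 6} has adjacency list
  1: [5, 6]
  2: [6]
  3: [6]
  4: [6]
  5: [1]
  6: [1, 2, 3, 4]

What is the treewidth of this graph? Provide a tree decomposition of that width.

Treewidth 1.
One such decomposition:
Bags: B1 = {1, 6}  B2 = {1, 5}  B3 = {4, 6}  B4 = {3, 6}  B5 = {2, 6}
Tree: B1–B2, B1–B3, B3–B4, B1–B5

The largest bag has 2 vertices, giving width 1; this decomposition certifies tw(G) ≤ 1. Any graph with an edge has treewidth ≥ 1, and G has the edge 1–6. Therefore the treewidth is 1.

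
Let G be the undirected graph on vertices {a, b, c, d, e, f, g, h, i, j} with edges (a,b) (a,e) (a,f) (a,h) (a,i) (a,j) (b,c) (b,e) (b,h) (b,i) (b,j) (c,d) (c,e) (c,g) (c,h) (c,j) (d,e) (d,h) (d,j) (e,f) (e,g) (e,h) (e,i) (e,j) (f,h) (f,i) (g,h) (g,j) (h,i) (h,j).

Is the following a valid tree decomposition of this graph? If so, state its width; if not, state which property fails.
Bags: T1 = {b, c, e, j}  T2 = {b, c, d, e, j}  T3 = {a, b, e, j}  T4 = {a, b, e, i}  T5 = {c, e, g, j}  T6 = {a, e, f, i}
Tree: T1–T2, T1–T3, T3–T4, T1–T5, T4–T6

A tree decomposition must satisfy three properties: every vertex lies in some bag; for every edge, both endpoints lie together in some bag; and for every vertex, the bags containing it form a connected subtree. Here vertex h appears in no bag, so the decomposition is invalid.

No — vertex h appears in no bag.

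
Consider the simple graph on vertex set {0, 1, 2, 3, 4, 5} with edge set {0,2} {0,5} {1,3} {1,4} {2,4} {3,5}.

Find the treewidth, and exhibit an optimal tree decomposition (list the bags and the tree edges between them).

Treewidth 2.
Bags: B1 = {0, 2, 4}  B2 = {0, 1, 4}  B3 = {0, 1, 3}  B4 = {0, 3, 5}
Tree: B1–B2, B2–B3, B3–B4

The largest bag has 3 vertices, giving width 2; this decomposition certifies tw(G) ≤ 2. The edges 0–2–4–1–3–5–0 form a cycle, so G is not a tree and its treewidth is at least 2. Hence tw(G) = 2 exactly.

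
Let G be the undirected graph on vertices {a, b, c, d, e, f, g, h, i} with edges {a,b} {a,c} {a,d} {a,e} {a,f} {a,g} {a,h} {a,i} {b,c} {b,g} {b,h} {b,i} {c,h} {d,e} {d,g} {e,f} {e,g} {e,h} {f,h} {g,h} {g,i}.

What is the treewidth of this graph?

A width-3 tree decomposition is:
Bags: B1 = {a, b, g, h}  B2 = {a, e, g, h}  B3 = {a, d, e, g}  B4 = {a, b, c, h}  B5 = {a, e, f, h}  B6 = {a, b, g, i}
Tree: B1–B2, B2–B3, B1–B4, B2–B5, B1–B6
Each bag holds 4 vertices, so the decomposition has width 3, which upper-bounds the treewidth. On the other hand G contains the 4-clique {a, d, e, g}. A clique must lie in a single bag of any decomposition, so no decomposition can have width below 3. Therefore the treewidth is 3.

3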